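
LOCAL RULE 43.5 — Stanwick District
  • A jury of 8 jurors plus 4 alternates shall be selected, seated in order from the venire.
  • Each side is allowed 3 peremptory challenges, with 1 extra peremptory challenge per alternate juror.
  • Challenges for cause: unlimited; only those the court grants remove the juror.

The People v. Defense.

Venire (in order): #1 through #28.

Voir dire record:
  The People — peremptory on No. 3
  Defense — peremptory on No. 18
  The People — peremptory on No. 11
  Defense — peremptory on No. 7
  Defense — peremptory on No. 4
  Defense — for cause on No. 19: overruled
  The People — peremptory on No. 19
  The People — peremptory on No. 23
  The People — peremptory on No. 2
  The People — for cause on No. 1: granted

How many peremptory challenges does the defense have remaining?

Defense allotment: 3 base + 1 × 4 alternates = 7.
Defense peremptories used: #18, #7, #4 — 3 (the for-cause on #19 doesn't count).
Remaining: 7 − 3 = 4.

4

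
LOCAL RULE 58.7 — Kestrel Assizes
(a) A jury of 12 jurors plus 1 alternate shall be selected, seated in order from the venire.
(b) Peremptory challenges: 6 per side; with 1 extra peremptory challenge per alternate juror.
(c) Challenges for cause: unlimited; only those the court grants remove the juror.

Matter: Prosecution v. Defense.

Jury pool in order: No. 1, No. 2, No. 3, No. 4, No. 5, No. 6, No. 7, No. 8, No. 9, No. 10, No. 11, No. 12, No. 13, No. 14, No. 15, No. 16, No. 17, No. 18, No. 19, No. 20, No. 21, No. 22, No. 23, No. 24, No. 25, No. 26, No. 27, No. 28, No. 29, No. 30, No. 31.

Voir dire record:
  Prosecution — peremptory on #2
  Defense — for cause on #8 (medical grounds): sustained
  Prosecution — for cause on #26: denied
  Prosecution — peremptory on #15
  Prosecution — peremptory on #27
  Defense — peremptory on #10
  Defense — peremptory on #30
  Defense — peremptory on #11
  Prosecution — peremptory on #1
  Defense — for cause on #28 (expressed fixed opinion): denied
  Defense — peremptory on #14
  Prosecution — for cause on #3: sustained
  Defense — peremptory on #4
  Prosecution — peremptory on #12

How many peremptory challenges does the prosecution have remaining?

2

Prosecution allotment: 6 base + 1 × 1 alternate = 7.
Prosecution peremptories used: #2, #15, #27, #1, #12 — 5 (for-cause on #26, #3 don't count).
Remaining: 7 − 5 = 2.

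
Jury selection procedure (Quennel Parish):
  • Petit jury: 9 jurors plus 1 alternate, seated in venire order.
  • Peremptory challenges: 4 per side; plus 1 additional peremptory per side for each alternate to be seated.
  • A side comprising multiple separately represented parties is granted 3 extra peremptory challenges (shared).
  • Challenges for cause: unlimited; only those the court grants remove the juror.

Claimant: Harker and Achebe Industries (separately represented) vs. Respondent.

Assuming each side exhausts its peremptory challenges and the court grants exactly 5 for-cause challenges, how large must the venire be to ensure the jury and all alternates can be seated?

Seats to fill: 9 + 1 alternates = 10.
Peremptories — Claimant: 4 + 1×1 + 3 = 8; Respondent: 4 + 1×1 = 5; total 13.
For-cause removals: 5.
Minimum venire: 10 + 13 + 5 = 28.

28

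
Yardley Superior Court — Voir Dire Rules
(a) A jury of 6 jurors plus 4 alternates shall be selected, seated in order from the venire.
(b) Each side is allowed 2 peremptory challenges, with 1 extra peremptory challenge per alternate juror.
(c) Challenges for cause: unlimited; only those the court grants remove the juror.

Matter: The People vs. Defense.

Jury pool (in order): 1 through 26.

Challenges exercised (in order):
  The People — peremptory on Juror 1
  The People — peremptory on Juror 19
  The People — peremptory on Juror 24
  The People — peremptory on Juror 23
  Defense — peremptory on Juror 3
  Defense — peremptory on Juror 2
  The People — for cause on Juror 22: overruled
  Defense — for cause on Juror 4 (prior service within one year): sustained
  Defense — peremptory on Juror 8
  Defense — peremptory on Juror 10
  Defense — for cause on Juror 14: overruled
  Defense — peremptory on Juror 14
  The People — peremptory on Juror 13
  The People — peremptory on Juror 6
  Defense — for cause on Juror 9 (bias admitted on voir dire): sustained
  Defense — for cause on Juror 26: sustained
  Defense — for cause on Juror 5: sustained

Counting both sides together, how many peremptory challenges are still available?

The People allotment: 2 base + 1 × 4 alternates = 6. Defense allotment: 2 base + 1 × 4 alternates = 6.
The People peremptories used: #1, #19, #24, #23, #13, #6 — 6 (the for-cause on #22 doesn't count).
Defense peremptories used: #3, #2, #8, #10, #14 — 5 (for-cause on #4, #14, #9, #26, #5 don't count).
Remaining: (6 − 6) + (6 − 5) = 1.

1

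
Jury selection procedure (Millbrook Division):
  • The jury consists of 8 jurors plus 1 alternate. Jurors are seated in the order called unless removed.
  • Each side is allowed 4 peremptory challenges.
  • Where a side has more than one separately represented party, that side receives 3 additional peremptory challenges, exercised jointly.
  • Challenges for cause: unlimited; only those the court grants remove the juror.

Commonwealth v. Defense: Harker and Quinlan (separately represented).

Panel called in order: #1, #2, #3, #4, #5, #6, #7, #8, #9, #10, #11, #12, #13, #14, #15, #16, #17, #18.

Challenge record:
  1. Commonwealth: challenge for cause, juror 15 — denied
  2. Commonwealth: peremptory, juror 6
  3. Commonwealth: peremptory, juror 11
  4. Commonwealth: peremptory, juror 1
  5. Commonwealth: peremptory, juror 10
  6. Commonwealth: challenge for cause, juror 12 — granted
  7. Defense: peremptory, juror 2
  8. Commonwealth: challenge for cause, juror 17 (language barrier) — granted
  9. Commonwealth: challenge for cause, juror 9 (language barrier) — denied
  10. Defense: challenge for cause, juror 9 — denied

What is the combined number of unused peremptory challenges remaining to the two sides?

6

Commonwealth allotment: 4. Defense allotment: 4 base + 3 multi-party = 7.
Commonwealth peremptories used: #6, #11, #1, #10 — 4 (for-cause on #15, #12, #17, #9 don't count).
Defense peremptories used: #2 — 1 (the for-cause on #9 doesn't count).
Remaining: (4 − 4) + (7 − 1) = 6.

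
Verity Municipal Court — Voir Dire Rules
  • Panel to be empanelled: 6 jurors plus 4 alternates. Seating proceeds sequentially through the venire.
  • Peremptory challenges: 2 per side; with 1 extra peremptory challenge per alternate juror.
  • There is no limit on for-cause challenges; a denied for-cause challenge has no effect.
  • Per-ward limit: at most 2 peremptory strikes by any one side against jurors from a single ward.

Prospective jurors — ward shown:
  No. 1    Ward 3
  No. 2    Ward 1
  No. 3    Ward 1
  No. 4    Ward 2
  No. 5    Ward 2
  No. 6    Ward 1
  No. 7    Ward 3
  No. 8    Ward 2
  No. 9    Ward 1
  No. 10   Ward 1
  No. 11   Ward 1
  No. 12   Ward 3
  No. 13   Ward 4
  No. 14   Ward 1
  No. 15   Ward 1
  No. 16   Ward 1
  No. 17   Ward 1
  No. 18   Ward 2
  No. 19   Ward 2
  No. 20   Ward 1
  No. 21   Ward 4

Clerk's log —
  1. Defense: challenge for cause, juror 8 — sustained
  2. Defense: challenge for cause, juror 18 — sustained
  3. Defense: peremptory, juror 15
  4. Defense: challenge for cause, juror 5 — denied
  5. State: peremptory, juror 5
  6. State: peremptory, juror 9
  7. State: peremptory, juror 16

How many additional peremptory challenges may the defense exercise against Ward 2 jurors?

Defense peremptories so far: #15 — 1 of 6 used, 5 left overall.
Against Ward 2: none yet — per-ward cap 2 leaves 2.
Binding limit: min(5, 2) = 2.

2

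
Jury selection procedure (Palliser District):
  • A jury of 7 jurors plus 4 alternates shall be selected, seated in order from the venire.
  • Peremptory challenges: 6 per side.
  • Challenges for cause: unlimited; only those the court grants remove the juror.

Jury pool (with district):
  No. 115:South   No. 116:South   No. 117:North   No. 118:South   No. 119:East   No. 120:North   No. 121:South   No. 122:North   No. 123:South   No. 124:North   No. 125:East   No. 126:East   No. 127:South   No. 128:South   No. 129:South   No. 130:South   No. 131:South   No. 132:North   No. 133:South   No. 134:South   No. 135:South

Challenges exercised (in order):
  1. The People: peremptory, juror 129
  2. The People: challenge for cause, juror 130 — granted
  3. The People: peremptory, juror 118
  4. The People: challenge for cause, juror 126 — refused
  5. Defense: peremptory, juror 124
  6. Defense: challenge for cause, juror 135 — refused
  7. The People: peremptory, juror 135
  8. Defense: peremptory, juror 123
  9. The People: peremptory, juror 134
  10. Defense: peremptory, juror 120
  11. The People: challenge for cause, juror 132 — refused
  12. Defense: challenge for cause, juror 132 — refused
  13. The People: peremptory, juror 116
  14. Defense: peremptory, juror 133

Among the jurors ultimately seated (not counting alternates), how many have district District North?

2

Removed: #116, #118, #120, #123, #124, #129, #130, #133, #134, #135.
Seated jurors 1–7: #115, #117, #119, #121, #122, #125, #126 (alternates #127, #128, #131, #132 not counted).
Of those, in District North: #117, #122 → 2.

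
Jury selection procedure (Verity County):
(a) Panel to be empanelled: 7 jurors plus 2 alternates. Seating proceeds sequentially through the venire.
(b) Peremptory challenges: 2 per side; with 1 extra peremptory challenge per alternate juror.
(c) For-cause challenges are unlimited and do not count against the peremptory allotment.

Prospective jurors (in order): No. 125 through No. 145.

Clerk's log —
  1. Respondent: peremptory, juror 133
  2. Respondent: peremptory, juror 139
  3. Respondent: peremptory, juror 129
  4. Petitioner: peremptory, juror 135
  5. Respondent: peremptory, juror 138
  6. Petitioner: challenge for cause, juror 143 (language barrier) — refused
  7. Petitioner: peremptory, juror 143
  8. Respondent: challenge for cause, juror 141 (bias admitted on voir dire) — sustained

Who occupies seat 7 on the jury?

Removed: #129, #133, #135, #138, #139, #141, #143.
Seating in order: seats 1–7 → #125, #126, #127, #128, #130, #131, #132; alternates → #134, #136.
So seat 7 is #132.

132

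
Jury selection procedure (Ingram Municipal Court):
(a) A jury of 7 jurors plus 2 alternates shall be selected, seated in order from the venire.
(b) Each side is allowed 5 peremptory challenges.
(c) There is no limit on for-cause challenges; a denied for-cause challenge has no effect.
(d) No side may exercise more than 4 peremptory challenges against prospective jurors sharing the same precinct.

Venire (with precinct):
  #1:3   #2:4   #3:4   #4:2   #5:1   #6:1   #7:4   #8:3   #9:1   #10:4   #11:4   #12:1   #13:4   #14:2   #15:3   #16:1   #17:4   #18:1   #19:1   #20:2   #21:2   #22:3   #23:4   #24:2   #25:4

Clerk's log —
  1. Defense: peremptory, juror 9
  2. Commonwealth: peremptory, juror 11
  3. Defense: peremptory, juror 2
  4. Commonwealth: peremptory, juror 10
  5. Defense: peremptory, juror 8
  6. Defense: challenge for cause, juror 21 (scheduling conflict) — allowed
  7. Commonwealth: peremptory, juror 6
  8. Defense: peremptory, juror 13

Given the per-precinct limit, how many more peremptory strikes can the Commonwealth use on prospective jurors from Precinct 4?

2

Commonwealth peremptories so far: #11, #10, #6 — 3 of 5 used, 2 left overall.
Against Precinct 4: #11, #10 — 2 used; per-precinct cap 4 leaves 2.
Binding limit: min(2, 2) = 2.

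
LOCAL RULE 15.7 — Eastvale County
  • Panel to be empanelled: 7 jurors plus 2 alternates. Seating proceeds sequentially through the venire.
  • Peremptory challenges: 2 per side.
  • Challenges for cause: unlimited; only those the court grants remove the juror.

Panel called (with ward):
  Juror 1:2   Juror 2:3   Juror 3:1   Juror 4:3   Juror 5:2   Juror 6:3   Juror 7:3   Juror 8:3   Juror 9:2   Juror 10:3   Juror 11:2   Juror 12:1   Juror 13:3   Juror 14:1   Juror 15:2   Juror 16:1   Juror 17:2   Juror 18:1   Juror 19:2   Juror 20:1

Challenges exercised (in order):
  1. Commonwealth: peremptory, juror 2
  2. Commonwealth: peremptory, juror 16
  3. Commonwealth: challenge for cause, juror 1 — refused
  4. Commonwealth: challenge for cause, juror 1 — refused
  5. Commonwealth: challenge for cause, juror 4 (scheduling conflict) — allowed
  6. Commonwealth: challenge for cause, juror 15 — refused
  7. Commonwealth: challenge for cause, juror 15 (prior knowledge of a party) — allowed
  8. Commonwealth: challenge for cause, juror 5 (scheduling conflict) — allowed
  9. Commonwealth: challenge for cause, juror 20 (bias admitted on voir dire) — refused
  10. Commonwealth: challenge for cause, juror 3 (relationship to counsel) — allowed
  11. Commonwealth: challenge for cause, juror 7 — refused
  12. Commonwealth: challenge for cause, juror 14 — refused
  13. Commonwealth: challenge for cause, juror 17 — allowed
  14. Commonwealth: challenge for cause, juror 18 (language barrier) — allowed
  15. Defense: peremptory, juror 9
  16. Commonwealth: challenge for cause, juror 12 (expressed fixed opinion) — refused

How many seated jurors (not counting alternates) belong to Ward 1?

1

Removed: #2, #3, #4, #5, #9, #15, #16, #17, #18.
Seated jurors 1–7: #1, #6, #7, #8, #10, #11, #12 (alternates #13, #14 not counted).
Of those, in Ward 1: #12 → 1.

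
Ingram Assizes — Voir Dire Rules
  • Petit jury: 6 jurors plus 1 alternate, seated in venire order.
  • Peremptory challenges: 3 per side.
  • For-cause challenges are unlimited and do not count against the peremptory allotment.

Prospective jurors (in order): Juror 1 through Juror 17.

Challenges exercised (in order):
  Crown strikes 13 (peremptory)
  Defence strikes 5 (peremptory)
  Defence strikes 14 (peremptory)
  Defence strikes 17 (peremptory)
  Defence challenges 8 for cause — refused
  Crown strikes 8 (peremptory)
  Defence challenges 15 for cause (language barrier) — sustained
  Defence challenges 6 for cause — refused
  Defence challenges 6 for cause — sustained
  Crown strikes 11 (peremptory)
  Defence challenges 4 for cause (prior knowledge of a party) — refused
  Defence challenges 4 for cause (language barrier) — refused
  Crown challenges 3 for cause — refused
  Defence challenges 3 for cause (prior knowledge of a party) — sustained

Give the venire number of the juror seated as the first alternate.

12

Removed: #3, #5, #6, #8, #11, #13, #14, #15, #17. (#4 stays — for-cause denied.)
Filling seats in venire order through position 7: #1, #2, #4, #7, #9, #10, #12.
So alternate 1 is #12.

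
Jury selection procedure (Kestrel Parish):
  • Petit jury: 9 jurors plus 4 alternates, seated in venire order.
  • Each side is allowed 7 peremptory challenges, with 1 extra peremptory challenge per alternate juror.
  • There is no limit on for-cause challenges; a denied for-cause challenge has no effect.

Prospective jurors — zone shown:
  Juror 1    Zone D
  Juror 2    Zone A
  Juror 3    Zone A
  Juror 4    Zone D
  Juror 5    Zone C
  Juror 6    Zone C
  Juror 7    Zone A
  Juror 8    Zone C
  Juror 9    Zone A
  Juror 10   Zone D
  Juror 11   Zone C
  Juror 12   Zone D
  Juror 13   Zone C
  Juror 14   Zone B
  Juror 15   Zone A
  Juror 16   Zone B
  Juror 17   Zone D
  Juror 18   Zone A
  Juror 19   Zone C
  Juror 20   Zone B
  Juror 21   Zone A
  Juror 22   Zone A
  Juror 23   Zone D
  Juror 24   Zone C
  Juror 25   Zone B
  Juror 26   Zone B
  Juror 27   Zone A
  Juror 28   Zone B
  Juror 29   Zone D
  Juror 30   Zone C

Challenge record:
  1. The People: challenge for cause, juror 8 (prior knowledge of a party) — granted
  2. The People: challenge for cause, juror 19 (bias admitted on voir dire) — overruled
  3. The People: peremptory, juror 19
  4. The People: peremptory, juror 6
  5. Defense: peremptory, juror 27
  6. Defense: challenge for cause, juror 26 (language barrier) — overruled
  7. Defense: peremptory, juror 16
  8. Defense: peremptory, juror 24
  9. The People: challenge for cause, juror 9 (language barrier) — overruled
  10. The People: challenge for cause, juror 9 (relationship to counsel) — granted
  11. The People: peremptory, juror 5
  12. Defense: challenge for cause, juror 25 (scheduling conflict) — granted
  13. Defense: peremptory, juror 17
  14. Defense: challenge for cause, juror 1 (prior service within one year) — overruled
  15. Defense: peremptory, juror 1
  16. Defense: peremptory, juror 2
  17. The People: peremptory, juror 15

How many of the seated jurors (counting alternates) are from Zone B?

Removed: #1, #2, #5, #6, #8, #9, #15, #16, #17, #19, #24, #25, #27.
Seated (13 incl. alternates): #3, #4, #7, #10, #11, #12, #13, #14, #18, #20, #21, #22, #23.
Of those, in Zone B: #14, #20 → 2.

2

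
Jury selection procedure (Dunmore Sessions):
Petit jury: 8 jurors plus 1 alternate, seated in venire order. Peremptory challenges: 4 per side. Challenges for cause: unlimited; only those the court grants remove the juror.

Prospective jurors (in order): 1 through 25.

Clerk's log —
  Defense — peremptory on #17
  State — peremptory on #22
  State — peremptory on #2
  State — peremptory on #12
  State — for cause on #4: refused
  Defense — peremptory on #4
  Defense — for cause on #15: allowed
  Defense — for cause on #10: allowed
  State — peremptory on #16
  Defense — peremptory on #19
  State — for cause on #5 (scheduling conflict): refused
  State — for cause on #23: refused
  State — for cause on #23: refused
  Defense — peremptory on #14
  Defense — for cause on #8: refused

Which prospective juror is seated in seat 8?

Removed: #2, #4, #10, #12, #14, #15, #16, #17, #19, #22. (#5, #8, #23 stay — for-cause denied.)
Seating in order: seats 1–8 → #1, #3, #5, #6, #7, #8, #9, #11; alternates → #13.
So seat 8 is #11.

11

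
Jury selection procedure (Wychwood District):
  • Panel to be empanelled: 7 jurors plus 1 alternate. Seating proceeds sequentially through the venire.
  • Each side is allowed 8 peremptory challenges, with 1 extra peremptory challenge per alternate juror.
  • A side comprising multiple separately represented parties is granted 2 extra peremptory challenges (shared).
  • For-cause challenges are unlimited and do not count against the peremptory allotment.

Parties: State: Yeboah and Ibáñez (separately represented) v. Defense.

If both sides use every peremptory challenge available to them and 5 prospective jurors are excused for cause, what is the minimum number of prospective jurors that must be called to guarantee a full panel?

Seats to fill: 7 + 1 alternates = 8.
Peremptories — State: 8 + 1×1 + 2 = 11; Defense: 8 + 1×1 = 9; total 20.
For-cause removals: 5.
Minimum venire: 8 + 20 + 5 = 33.

33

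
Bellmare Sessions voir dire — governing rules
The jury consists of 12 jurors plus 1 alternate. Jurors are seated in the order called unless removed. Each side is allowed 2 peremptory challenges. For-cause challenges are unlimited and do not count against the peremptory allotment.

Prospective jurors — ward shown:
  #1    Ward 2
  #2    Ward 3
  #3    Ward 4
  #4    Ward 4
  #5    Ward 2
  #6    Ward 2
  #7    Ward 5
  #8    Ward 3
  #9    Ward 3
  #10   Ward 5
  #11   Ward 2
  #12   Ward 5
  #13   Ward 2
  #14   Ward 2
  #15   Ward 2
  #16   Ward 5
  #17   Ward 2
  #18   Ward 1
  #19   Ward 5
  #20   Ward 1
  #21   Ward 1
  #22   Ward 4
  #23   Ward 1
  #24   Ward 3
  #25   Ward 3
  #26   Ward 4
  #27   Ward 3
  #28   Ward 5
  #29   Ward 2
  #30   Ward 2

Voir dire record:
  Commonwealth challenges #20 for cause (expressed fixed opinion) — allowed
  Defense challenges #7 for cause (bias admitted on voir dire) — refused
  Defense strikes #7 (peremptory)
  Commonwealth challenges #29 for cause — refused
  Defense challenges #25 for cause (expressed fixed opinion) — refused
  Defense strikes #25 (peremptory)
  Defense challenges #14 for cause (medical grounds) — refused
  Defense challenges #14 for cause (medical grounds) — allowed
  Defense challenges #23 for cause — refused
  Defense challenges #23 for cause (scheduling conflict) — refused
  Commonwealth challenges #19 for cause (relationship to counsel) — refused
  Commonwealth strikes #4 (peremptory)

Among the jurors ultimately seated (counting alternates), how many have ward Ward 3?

3

Removed: #4, #7, #14, #20, #25.
Seated (13 incl. alternates): #1, #2, #3, #5, #6, #8, #9, #10, #11, #12, #13, #15, #16.
Of those, in Ward 3: #2, #8, #9 → 3.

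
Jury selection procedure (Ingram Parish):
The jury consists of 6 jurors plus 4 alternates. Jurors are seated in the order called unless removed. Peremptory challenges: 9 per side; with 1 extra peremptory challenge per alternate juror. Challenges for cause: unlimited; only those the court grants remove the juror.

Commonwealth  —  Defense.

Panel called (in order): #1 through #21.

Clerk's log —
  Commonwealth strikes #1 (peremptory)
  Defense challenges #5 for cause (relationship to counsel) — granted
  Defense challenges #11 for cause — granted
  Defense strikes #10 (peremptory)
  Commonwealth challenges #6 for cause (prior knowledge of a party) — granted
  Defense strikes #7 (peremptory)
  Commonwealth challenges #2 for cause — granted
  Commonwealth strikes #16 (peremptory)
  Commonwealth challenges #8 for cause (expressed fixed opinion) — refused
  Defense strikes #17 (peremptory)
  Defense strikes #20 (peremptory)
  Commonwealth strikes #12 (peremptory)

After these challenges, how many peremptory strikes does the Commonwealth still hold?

Commonwealth allotment: 9 base + 1 × 4 alternates = 13.
Commonwealth peremptories used: #1, #16, #12 — 3 (for-cause on #6, #2, #8 don't count).
Remaining: 13 − 3 = 10.

10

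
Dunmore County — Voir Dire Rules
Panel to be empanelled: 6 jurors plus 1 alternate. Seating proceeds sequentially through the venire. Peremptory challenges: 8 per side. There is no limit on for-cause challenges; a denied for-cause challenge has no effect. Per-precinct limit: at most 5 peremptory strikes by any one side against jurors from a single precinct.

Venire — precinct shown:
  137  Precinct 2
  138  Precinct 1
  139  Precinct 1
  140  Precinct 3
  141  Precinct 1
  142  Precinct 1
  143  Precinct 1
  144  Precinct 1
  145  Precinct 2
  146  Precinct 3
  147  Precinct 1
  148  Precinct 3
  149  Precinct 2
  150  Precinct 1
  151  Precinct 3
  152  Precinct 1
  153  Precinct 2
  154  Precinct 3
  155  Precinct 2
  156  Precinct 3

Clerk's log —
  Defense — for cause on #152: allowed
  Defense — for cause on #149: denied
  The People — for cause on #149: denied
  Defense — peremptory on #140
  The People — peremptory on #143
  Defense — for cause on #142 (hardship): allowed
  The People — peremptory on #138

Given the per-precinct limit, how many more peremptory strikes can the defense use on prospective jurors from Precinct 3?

4

Defense peremptories so far: #140 — 1 of 8 used, 7 left overall.
Against Precinct 3: #140 — 1 used; per-precinct cap 5 leaves 4.
Binding limit: min(7, 4) = 4.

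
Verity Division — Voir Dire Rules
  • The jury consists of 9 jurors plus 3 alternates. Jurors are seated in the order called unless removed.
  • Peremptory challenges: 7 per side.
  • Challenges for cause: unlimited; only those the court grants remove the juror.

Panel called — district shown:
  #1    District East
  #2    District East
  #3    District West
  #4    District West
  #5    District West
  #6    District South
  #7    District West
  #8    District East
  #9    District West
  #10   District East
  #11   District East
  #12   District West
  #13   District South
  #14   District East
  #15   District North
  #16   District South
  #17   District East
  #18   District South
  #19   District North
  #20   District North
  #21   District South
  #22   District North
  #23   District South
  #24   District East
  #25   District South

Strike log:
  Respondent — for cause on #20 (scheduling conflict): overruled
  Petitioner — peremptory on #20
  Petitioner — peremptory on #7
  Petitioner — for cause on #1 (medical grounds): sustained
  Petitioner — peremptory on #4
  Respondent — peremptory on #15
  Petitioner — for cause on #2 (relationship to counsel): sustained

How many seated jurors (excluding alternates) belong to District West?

4

Removed: #1, #2, #4, #7, #15, #20.
Seated jurors 1–9: #3, #5, #6, #8, #9, #10, #11, #12, #13 (alternates #14, #16, #17 not counted).
Of those, in District West: #3, #5, #9, #12 → 4.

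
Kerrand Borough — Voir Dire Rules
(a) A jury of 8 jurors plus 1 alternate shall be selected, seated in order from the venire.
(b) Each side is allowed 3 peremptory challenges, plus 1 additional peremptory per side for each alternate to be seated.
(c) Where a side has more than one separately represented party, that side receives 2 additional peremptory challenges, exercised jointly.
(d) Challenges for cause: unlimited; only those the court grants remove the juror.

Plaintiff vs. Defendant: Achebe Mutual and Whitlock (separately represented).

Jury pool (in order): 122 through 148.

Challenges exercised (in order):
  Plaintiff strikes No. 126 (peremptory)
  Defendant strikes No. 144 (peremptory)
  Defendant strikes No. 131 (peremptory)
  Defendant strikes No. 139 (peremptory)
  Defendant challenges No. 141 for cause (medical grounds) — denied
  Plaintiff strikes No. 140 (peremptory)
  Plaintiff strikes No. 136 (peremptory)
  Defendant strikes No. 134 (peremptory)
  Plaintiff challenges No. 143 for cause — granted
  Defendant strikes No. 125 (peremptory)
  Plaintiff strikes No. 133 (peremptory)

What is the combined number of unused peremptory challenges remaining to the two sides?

1

Plaintiff allotment: 3 base + 1 × 1 alternate = 4. Defendant allotment: 3 base + 1 × 1 alternate + 2 multi-party = 6.
Plaintiff peremptories used: #126, #140, #136, #133 — 4 (the for-cause on #143 doesn't count).
Defendant peremptories used: #144, #131, #139, #134, #125 — 5 (the for-cause on #141 doesn't count).
Remaining: (4 − 4) + (6 − 5) = 1.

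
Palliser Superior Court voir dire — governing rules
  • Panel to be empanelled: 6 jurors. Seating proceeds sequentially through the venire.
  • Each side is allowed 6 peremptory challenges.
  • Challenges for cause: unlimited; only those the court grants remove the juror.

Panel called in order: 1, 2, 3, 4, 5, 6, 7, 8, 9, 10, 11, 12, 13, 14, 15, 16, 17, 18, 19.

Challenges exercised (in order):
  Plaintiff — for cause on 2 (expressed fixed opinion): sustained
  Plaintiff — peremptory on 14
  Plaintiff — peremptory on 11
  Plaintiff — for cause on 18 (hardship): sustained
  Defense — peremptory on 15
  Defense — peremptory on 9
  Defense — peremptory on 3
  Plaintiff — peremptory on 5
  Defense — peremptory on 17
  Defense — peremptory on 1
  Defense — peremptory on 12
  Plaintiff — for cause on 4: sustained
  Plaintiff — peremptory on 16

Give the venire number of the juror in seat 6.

19

Removed: #1, #2, #3, #4, #5, #9, #11, #12, #14, #15, #16, #17, #18.
Seating in order: seats 1–6 → #6, #7, #8, #10, #13, #19.
So seat 6 is #19.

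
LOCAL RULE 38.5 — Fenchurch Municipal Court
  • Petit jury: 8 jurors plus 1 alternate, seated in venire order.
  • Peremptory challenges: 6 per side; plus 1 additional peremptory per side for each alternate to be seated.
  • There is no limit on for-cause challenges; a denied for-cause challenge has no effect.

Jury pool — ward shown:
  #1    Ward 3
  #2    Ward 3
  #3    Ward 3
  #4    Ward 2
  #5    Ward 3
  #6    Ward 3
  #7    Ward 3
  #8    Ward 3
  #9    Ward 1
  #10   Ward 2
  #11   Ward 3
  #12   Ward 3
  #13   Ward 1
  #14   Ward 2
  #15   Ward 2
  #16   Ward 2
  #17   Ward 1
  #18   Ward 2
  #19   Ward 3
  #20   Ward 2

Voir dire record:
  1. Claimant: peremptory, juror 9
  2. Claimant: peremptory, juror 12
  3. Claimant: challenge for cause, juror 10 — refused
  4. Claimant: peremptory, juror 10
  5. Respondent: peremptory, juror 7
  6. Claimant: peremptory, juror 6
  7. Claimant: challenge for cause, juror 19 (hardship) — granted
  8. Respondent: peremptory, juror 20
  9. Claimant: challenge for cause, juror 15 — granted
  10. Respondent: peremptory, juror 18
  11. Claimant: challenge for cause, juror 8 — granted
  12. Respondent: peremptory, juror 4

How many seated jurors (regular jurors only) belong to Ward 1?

Removed: #4, #6, #7, #8, #9, #10, #12, #15, #18, #19, #20.
Seated jurors 1–8: #1, #2, #3, #5, #11, #13, #14, #16 (alternates #17 not counted).
Of those, in Ward 1: #13 → 1.

1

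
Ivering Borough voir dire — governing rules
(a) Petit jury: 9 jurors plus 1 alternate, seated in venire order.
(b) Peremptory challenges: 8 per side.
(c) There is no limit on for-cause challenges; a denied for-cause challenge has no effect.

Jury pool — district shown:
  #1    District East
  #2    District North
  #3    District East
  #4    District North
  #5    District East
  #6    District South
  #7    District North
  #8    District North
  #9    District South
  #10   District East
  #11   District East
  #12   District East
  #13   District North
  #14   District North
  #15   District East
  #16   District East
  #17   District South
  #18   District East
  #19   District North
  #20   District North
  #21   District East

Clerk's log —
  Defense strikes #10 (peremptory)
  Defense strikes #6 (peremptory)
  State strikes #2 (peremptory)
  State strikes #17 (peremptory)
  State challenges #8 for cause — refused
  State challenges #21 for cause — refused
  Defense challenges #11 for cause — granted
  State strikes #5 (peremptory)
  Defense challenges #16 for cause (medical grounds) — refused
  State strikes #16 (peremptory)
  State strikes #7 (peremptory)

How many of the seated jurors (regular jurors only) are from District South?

1

Removed: #2, #5, #6, #7, #10, #11, #16, #17.
Seated jurors 1–9: #1, #3, #4, #8, #9, #12, #13, #14, #15 (alternates #18 not counted).
Of those, in District South: #9 → 1.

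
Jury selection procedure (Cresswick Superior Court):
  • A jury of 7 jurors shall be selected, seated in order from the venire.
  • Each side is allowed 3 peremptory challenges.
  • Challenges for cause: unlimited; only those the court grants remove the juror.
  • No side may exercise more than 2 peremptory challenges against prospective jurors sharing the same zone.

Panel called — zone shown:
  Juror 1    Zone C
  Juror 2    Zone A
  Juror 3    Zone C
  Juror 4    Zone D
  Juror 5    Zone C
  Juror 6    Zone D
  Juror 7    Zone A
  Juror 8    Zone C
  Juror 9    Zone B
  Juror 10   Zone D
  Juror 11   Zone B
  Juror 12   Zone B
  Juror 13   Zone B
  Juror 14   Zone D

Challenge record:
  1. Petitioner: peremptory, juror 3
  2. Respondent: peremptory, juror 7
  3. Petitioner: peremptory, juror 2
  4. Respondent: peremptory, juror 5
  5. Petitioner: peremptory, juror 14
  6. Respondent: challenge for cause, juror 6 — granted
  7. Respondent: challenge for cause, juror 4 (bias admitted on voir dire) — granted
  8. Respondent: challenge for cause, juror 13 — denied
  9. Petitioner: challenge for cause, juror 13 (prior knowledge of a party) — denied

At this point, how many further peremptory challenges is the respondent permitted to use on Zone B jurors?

Respondent peremptories so far: #7, #5 — 2 of 3 used, 1 left overall.
Against Zone B: none yet — per-zone cap 2 leaves 2.
Binding limit: min(1, 2) = 1.

1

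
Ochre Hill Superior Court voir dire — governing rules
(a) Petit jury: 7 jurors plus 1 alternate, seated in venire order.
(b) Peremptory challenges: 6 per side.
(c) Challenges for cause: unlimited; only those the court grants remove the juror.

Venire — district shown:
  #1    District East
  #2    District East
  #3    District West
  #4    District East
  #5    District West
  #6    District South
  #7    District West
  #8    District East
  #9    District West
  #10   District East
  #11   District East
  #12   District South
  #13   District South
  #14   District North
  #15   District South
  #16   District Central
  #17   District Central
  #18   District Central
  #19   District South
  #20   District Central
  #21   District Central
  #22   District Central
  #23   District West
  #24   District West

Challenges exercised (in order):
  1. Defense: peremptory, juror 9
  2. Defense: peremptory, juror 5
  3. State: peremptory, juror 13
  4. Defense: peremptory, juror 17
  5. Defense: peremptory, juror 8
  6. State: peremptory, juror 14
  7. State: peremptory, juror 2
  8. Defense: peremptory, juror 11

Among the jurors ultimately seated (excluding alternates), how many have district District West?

Removed: #2, #5, #8, #9, #11, #13, #14, #17.
Seated jurors 1–7: #1, #3, #4, #6, #7, #10, #12 (alternates #15 not counted).
Of those, in District West: #3, #7 → 2.

2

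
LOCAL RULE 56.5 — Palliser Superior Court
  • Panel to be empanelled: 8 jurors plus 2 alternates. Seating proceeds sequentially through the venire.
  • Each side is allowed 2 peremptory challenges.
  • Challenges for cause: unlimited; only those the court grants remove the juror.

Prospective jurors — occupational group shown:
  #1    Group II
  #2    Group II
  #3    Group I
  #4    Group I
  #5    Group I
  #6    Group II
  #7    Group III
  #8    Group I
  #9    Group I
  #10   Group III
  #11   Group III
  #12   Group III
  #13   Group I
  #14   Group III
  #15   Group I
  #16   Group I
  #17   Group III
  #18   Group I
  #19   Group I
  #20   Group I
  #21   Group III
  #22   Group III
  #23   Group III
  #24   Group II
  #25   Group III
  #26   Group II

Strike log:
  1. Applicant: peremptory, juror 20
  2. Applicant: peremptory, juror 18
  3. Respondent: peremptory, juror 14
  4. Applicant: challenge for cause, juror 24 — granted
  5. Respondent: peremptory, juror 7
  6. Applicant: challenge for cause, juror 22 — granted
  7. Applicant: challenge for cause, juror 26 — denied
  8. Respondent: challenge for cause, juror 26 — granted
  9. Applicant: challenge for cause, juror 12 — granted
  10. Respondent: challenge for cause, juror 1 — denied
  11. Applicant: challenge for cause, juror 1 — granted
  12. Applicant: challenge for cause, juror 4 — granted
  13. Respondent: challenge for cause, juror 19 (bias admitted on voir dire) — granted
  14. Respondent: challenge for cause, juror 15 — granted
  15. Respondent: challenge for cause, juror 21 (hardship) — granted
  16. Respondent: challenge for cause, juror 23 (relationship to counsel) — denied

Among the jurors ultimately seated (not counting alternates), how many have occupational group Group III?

2

Removed: #1, #4, #7, #12, #14, #15, #18, #19, #20, #21, #22, #24, #26.
Seated jurors 1–8: #2, #3, #5, #6, #8, #9, #10, #11 (alternates #13, #16 not counted).
Of those, in Group III: #10, #11 → 2.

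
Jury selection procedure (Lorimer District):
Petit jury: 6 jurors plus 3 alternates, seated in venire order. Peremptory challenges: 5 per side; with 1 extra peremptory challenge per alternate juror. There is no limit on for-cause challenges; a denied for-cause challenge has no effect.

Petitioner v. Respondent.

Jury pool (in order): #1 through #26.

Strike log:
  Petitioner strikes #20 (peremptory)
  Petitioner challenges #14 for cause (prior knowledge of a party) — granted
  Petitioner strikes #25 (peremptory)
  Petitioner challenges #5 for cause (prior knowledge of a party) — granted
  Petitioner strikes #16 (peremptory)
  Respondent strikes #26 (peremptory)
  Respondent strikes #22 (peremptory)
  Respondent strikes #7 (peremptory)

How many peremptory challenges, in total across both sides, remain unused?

10

Petitioner allotment: 5 base + 1 × 3 alternates = 8. Respondent allotment: 5 base + 1 × 3 alternates = 8.
Petitioner peremptories used: #20, #25, #16 — 3 (for-cause on #14, #5 don't count).
Respondent peremptories used: #26, #22, #7 — 3.
Remaining: (8 − 3) + (8 − 3) = 10.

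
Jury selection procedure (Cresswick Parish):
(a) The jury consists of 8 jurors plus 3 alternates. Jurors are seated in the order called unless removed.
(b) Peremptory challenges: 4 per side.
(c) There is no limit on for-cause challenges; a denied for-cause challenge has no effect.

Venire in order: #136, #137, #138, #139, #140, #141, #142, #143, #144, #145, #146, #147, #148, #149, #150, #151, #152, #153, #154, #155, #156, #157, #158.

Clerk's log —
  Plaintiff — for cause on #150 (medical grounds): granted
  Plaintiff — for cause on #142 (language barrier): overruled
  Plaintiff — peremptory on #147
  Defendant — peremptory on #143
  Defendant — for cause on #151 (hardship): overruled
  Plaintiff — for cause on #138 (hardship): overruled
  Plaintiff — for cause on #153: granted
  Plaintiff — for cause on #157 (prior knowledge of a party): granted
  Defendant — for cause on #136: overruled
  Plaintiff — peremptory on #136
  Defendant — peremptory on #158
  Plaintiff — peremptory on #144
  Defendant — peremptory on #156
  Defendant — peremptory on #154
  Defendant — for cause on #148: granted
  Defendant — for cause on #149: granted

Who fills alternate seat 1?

Removed: #136, #143, #144, #147, #148, #149, #150, #153, #154, #156, #157, #158. (#138, #142, #151 stay — for-cause denied.)
Seating in order: seats 1–8 → #137, #138, #139, #140, #141, #142, #145, #146; alternates → #151, #152, #155.
So alternate 1 is #151.

151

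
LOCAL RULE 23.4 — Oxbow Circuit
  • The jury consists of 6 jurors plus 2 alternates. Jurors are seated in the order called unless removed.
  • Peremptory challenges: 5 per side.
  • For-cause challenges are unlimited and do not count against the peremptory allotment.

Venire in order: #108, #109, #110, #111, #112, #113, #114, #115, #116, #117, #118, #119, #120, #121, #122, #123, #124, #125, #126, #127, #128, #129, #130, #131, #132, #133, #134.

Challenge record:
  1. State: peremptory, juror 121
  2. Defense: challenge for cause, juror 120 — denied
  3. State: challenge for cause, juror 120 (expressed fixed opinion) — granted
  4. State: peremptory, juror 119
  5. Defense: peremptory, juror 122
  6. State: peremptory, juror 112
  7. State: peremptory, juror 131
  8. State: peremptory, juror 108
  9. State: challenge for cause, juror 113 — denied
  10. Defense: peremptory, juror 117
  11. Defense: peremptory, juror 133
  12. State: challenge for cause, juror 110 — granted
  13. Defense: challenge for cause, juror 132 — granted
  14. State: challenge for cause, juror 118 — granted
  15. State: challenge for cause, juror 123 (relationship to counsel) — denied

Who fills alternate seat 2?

Removed: #108, #110, #112, #117, #118, #119, #120, #121, #122, #131, #132, #133. (#113, #123 stay — for-cause denied.)
Seating in order: seats 1–6 → #109, #111, #113, #114, #115, #116; alternates → #123, #124.
So alternate 2 is #124.

124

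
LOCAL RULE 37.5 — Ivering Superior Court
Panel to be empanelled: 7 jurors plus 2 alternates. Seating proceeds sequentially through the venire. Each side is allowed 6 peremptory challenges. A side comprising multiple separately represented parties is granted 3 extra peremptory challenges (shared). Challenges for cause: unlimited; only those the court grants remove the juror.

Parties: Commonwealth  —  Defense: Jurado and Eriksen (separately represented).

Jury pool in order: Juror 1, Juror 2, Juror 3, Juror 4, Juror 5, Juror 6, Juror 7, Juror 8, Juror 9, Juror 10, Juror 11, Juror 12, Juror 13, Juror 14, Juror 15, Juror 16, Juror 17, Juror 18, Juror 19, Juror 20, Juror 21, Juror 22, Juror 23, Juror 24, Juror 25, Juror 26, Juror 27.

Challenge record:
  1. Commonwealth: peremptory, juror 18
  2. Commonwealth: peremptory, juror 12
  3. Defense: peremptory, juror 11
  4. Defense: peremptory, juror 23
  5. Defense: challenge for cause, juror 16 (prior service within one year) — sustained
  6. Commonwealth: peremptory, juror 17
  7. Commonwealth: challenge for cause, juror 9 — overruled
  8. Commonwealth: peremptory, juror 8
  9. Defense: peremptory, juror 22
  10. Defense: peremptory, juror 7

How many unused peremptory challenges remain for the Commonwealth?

2

Commonwealth allotment: 6.
Commonwealth peremptories used: #18, #12, #17, #8 — 4 (the for-cause on #9 doesn't count).
Remaining: 6 − 4 = 2.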